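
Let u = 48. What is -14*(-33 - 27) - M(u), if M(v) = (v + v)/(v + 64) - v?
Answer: 6210/7 ≈ 887.14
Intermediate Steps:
M(v) = -v + 2*v/(64 + v) (M(v) = (2*v)/(64 + v) - v = 2*v/(64 + v) - v = -v + 2*v/(64 + v))
-14*(-33 - 27) - M(u) = -14*(-33 - 27) - (-1)*48*(62 + 48)/(64 + 48) = -14*(-60) - (-1)*48*110/112 = 840 - (-1)*48*110/112 = 840 - 1*(-330/7) = 840 + 330/7 = 6210/7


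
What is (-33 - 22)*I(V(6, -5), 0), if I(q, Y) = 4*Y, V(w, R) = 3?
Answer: 0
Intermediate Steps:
(-33 - 22)*I(V(6, -5), 0) = (-33 - 22)*(4*0) = -55*0 = 0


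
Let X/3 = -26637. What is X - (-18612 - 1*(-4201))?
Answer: -65500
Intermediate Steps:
X = -79911 (X = 3*(-26637) = -79911)
X - (-18612 - 1*(-4201)) = -79911 - (-18612 - 1*(-4201)) = -79911 - (-18612 + 4201) = -79911 - 1*(-14411) = -79911 + 14411 = -65500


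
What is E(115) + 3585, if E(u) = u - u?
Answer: 3585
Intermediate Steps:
E(u) = 0
E(115) + 3585 = 0 + 3585 = 3585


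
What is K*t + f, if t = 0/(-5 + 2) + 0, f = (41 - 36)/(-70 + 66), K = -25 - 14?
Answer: -5/4 ≈ -1.2500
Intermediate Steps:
K = -39
f = -5/4 (f = 5/(-4) = 5*(-¼) = -5/4 ≈ -1.2500)
t = 0 (t = 0/(-3) + 0 = 0*(-⅓) + 0 = 0 + 0 = 0)
K*t + f = -39*0 - 5/4 = 0 - 5/4 = -5/4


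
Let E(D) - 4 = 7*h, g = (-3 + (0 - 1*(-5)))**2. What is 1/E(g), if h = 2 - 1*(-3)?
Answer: 1/39 ≈ 0.025641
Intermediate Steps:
h = 5 (h = 2 + 3 = 5)
g = 4 (g = (-3 + (0 + 5))**2 = (-3 + 5)**2 = 2**2 = 4)
E(D) = 39 (E(D) = 4 + 7*5 = 4 + 35 = 39)
1/E(g) = 1/39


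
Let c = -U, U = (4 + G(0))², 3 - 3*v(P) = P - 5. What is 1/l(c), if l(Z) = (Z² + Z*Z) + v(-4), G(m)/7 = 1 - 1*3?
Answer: 1/20004 ≈ 4.9990e-5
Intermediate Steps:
G(m) = -14 (G(m) = 7*(1 - 1*3) = 7*(1 - 3) = 7*(-2) = -14)
v(P) = 8/3 - P/3 (v(P) = 1 - (P - 5)/3 = 1 - (-5 + P)/3 = 1 + (5/3 - P/3) = 8/3 - P/3)
U = 100 (U = (4 - 14)² = (-10)² = 100)
c = -100 (c = -1*100 = -100)
l(Z) = 4 + 2*Z² (l(Z) = (Z² + Z*Z) + (8/3 - ⅓*(-4)) = (Z² + Z²) + (8/3 + 4/3) = 2*Z² + 4 = 4 + 2*Z²)
1/l(c) = 1/(4 + 2*(-100)²) = 1/(4 + 2*10000) = 1/(4 + 20000) = 1/20004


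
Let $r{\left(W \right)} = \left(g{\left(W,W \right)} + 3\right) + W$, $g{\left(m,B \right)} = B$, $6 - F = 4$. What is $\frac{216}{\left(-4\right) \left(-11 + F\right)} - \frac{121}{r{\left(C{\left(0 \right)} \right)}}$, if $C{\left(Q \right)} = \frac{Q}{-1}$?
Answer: $- \frac{103}{3} \approx -34.333$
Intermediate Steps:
$F = 2$ ($F = 6 - 4 = 2$)
$C{\left(Q \right)} = - Q$ ($C{\left(Q \right)} = Q \left(-1\right) = - Q$)
$r{\left(W \right)} = 3 + 2 W$ ($r{\left(W \right)} = \left(W + 3\right) + W = \left(3 + W\right) + W = 3 + 2 W$)
$\frac{216}{\left(-4\right) \left(-11 + F\right)} - \frac{121}{r{\left(C{\left(0 \right)} \right)}} = \frac{216}{\left(-4\right) \left(-11 + 2\right)} - \frac{121}{3 + 2 \left(\left(-1\right) 0\right)} = \frac{216}{\left(-4\right) \left(-9\right)} - \frac{121}{3 + 2 \cdot 0} = \frac{216}{36} - \frac{121}{3 + 0} = 216 \cdot \frac{1}{36} - \frac{121}{3} = 6 - \frac{121}{3} = - \frac{103}{3}$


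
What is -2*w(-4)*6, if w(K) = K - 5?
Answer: 108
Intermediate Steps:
w(K) = -5 + K
-2*w(-4)*6 = -2*(-5 - 4)*6 = -2*(-9)*6 = 18*6 = 108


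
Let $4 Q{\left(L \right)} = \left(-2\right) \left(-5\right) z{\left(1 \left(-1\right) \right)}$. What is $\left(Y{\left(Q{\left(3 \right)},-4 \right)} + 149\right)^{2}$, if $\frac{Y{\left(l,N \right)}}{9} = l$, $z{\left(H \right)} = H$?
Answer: $\frac{64009}{4} \approx 16002.0$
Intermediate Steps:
$Q{\left(L \right)} = - \frac{5}{2}$ ($Q{\left(L \right)} = \frac{\left(-2\right) \left(-5\right) 1 \left(-1\right)}{4} = \frac{10 \left(-1\right)}{4} = \frac{1}{4} \left(-10\right) = - \frac{5}{2}$)
$Y{\left(l,N \right)} = 9 l$
$\left(Y{\left(Q{\left(3 \right)},-4 \right)} + 149\right)^{2} = \left(9 \left(- \frac{5}{2}\right) + 149\right)^{2} = \left(- \frac{45}{2} + 149\right)^{2} = \left(\frac{253}{2}\right)^{2} = \frac{64009}{4}$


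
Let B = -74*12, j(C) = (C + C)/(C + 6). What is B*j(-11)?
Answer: -19536/5 ≈ -3907.2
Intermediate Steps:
j(C) = 2*C/(6 + C) (j(C) = (2*C)/(6 + C) = 2*C/(6 + C))
B = -888
B*j(-11) = -1776*(-11)/(6 - 11) = -1776*(-11)/(-5) = -1776*(-11)*(-1)/5 = -888*22/5 = -19536/5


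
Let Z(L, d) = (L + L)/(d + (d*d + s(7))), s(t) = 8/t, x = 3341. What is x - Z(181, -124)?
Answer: 178361359/53386 ≈ 3341.0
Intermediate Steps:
Z(L, d) = 2*L/(8/7 + d + d²) (Z(L, d) = (L + L)/(d + (d*d + 8/7)) = (2*L)/(d + (d² + 8*(⅐))) = (2*L)/(d + (d² + 8/7)) = (2*L)/(d + (8/7 + d²)) = (2*L)/(8/7 + d + d²) = 2*L/(8/7 + d + d²))
x - Z(181, -124) = 3341 - 14*181/(8 + 7*(-124) + 7*(-124)²) = 3341 - 14*181/(8 - 868 + 7*15376) = 3341 - 14*181/(8 - 868 + 107632) = 3341 - 14*181/106772 = 3341 - 1*1267/53386 = 3341 - 1267/53386 = 178361359/53386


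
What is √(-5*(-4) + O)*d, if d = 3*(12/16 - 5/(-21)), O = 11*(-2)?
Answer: 83*I*√2/28 ≈ 4.1921*I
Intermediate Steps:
O = -22
d = 83/28 (d = 3*(12*(1/16) - 5*(-1/21)) = 3*(¾ + 5/21) = 3*(83/84) = 83/28 ≈ 2.9643)
√(-5*(-4) + O)*d = √(-5*(-4) - 22)*(83/28) = √(20 - 22)*(83/28) = √(-2)*(83/28) = (I*√2)*(83/28) = 83*I*√2/28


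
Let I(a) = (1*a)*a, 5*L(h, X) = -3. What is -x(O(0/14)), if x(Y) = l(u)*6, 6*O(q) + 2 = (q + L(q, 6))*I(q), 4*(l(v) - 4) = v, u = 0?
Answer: -24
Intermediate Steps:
l(v) = 4 + v/4
L(h, X) = -3/5 (L(h, X) = (1/5)*(-3) = -3/5)
I(a) = a**2 (I(a) = a*a = a**2)
O(q) = -1/3 + q**2*(-3/5 + q)/6 (O(q) = -1/3 + ((q - 3/5)*q**2)/6 = -1/3 + ((-3/5 + q)*q**2)/6 = -1/3 + (q**2*(-3/5 + q))/6 = -1/3 + q**2*(-3/5 + q)/6)
x(Y) = 24 (x(Y) = (4 + (1/4)*0)*6 = (4 + 0)*6 = 4*6 = 24)
-x(O(0/14)) = -1*24 = -24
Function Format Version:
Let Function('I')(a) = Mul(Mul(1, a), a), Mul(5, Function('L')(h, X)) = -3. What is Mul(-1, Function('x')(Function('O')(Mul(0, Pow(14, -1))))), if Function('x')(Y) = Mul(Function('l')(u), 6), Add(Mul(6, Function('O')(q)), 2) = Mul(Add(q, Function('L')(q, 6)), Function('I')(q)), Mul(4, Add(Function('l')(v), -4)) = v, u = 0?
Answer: -24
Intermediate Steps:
Function('l')(v) = Add(4, Mul(Rational(1, 4), v))
Function('L')(h, X) = Rational(-3, 5) (Function('L')(h, X) = Mul(Rational(1, 5), -3) = Rational(-3, 5))
Function('I')(a) = Pow(a, 2) (Function('I')(a) = Mul(a, a) = Pow(a, 2))
Function('O')(q) = Add(Rational(-1, 3), Mul(Rational(1, 6), Pow(q, 2), Add(Rational(-3, 5), q))) (Function('O')(q) = Add(Rational(-1, 3), Mul(Rational(1, 6), Mul(Add(q, Rational(-3, 5)), Pow(q, 2)))) = Add(Rational(-1, 3), Mul(Rational(1, 6), Mul(Add(Rational(-3, 5), q), Pow(q, 2)))) = Add(Rational(-1, 3), Mul(Rational(1, 6), Mul(Pow(q, 2), Add(Rational(-3, 5), q)))) = Add(Rational(-1, 3), Mul(Rational(1, 6), Pow(q, 2), Add(Rational(-3, 5), q))))
Function('x')(Y) = 24 (Function('x')(Y) = Mul(Add(4, Mul(Rational(1, 4), 0)), 6) = Mul(Add(4, 0), 6) = Mul(4, 6) = 24)
Mul(-1, Function('x')(Function('O')(Mul(0, Pow(14, -1))))) = Mul(-1, 24) = -24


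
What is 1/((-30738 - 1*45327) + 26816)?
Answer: -1/49249 ≈ -2.0305e-5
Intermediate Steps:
1/((-30738 - 1*45327) + 26816) = 1/((-30738 - 45327) + 26816) = 1/(-76065 + 26816) = 1/(-49249) = -1/49249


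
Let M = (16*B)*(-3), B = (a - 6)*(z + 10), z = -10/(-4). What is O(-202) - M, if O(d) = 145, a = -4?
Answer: -5855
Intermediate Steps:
z = 5/2 (z = -10*(-¼) = 5/2 ≈ 2.5000)
B = -125 (B = (-4 - 6)*(5/2 + 10) = -10*25/2 = -125)
M = 6000 (M = (16*(-125))*(-3) = -2000*(-3) = 6000)
O(-202) - M = 145 - 1*6000 = 145 - 6000 = -5855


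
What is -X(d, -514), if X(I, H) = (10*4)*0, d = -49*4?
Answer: 0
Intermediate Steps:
d = -196
X(I, H) = 0 (X(I, H) = 40*0 = 0)
-X(d, -514) = -1*0 = 0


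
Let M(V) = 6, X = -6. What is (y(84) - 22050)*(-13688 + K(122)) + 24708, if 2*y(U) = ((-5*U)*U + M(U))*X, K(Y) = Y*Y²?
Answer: 150970572228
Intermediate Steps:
K(Y) = Y³
y(U) = -18 + 15*U² (y(U) = (((-5*U)*U + 6)*(-6))/2 = ((-5*U² + 6)*(-6))/2 = ((6 - 5*U²)*(-6))/2 = (-36 + 30*U²)/2 = -18 + 15*U²)
(y(84) - 22050)*(-13688 + K(122)) + 24708 = ((-18 + 15*84²) - 22050)*(-13688 + 122³) + 24708 = ((-18 + 15*7056) - 22050)*(-13688 + 1815848) + 24708 = ((-18 + 105840) - 22050)*1802160 + 24708 = (105822 - 22050)*1802160 + 24708 = 83772*1802160 + 24708 = 150970547520 + 24708 = 150970572228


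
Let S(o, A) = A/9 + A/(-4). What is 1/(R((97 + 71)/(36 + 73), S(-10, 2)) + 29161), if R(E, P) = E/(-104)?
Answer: 1417/41321116 ≈ 3.4292e-5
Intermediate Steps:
S(o, A) = -5*A/36 (S(o, A) = A*(1/9) + A*(-1/4) = A/9 - A/4 = -5*A/36)
R(E, P) = -E/104 (R(E, P) = E*(-1/104) = -E/104)
1/(R((97 + 71)/(36 + 73), S(-10, 2)) + 29161) = 1/(-(97 + 71)/(104*(36 + 73)) + 29161) = 1/(-21/(13*109) + 29161) = 1/(-1/104*168/109 + 29161) = 1/(-21/1417 + 29161) = 1/(41321116/1417) = 1417/41321116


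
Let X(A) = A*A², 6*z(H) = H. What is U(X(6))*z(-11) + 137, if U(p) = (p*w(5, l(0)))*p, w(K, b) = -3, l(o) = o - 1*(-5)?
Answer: 256745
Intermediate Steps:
l(o) = 5 + o (l(o) = o + 5 = 5 + o)
z(H) = H/6
X(A) = A³
U(p) = -3*p² (U(p) = (p*(-3))*p = (-3*p)*p = -3*p²)
U(X(6))*z(-11) + 137 = (-3*(6³)²)*((⅙)*(-11)) + 137 = -3*216²*(-11/6) + 137 = -3*46656*(-11/6) + 137 = -139968*(-11/6) + 137 = 256608 + 137 = 256745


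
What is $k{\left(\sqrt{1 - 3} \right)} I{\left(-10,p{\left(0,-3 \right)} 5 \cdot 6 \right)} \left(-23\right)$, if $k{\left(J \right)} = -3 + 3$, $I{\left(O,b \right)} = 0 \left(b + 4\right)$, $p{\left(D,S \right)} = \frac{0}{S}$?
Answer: $0$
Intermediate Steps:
$p{\left(D,S \right)} = 0$
$I{\left(O,b \right)} = 0$ ($I{\left(O,b \right)} = 0 \left(4 + b\right) = 0$)
$k{\left(J \right)} = 0$
$k{\left(\sqrt{1 - 3} \right)} I{\left(-10,p{\left(0,-3 \right)} 5 \cdot 6 \right)} \left(-23\right) = 0 \cdot 0 \left(-23\right) = 0 \left(-23\right) = 0$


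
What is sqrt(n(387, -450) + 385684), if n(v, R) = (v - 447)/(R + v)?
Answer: 2*sqrt(42521766)/21 ≈ 621.04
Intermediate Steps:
n(v, R) = (-447 + v)/(R + v)
sqrt(n(387, -450) + 385684) = sqrt((-447 + 387)/(-450 + 387) + 385684) = sqrt(-60/(-63) + 385684) = sqrt(-1/63*(-60) + 385684) = sqrt(20/21 + 385684) = sqrt(8099384/21) = 2*sqrt(42521766)/21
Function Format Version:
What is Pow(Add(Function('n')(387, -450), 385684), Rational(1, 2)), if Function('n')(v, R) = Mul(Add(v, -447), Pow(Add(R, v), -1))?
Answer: Mul(Rational(2, 21), Pow(42521766, Rational(1, 2))) ≈ 621.04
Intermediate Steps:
Function('n')(v, R) = Mul(Pow(Add(R, v), -1), Add(-447, v)) (Function('n')(v, R) = Mul(Add(-447, v), Pow(Add(R, v), -1)) = Mul(Pow(Add(R, v), -1), Add(-447, v)))
Pow(Add(Function('n')(387, -450), 385684), Rational(1, 2)) = Pow(Add(Mul(Pow(Add(-450, 387), -1), Add(-447, 387)), 385684), Rational(1, 2)) = Pow(Add(Mul(Pow(-63, -1), -60), 385684), Rational(1, 2)) = Pow(Add(Mul(Rational(-1, 63), -60), 385684), Rational(1, 2)) = Pow(Add(Rational(20, 21), 385684), Rational(1, 2)) = Pow(Rational(8099384, 21), Rational(1, 2)) = Mul(Rational(2, 21), Pow(42521766, Rational(1, 2)))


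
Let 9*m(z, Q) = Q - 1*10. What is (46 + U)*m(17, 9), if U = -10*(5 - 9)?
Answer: -86/9 ≈ -9.5556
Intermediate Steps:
m(z, Q) = -10/9 + Q/9 (m(z, Q) = (Q - 1*10)/9 = (Q - 10)/9 = (-10 + Q)/9 = -10/9 + Q/9)
U = 40 (U = -10*(-4) = 40)
(46 + U)*m(17, 9) = (46 + 40)*(-10/9 + (1/9)*9) = 86*(-10/9 + 1) = 86*(-1/9) = -86/9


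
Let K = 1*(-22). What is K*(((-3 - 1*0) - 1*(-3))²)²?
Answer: 0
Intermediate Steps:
K = -22
K*(((-3 - 1*0) - 1*(-3))²)² = -22*((-3 - 1*0) - 1*(-3))⁴ = -22*((-3 + 0) + 3)⁴ = -22*(-3 + 3)⁴ = -22*(0²)² = -22*0² = -22*0 = 0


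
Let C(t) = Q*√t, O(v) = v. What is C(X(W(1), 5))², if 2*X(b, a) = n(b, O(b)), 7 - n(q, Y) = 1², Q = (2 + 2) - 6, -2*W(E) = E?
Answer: 12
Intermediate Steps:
W(E) = -E/2
Q = -2 (Q = 4 - 6 = -2)
n(q, Y) = 6 (n(q, Y) = 7 - 1*1² = 7 - 1*1 = 7 - 1 = 6)
X(b, a) = 3 (X(b, a) = (½)*6 = 3)
C(t) = -2*√t
C(X(W(1), 5))² = (-2*√3)² = 12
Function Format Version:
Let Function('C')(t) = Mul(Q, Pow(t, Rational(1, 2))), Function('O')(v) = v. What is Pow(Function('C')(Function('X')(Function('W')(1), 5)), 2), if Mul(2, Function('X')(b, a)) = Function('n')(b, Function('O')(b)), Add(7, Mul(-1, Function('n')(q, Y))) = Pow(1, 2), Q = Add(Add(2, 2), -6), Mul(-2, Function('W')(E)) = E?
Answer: 12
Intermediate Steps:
Function('W')(E) = Mul(Rational(-1, 2), E)
Q = -2 (Q = Add(4, -6) = -2)
Function('n')(q, Y) = 6 (Function('n')(q, Y) = Add(7, Mul(-1, Pow(1, 2))) = Add(7, Mul(-1, 1)) = Add(7, -1) = 6)
Function('X')(b, a) = 3 (Function('X')(b, a) = Mul(Rational(1, 2), 6) = 3)
Function('C')(t) = Mul(-2, Pow(t, Rational(1, 2)))
Pow(Function('C')(Function('X')(Function('W')(1), 5)), 2) = Pow(Mul(-2, Pow(3, Rational(1, 2))), 2) = 12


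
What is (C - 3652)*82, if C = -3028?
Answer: -547760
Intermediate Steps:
(C - 3652)*82 = (-3028 - 3652)*82 = -6680*82 = -547760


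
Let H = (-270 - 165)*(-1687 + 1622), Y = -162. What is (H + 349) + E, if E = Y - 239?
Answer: 28223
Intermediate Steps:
E = -401 (E = -162 - 239 = -401)
H = 28275 (H = -435*(-65) = 28275)
(H + 349) + E = (28275 + 349) - 401 = 28624 - 401 = 28223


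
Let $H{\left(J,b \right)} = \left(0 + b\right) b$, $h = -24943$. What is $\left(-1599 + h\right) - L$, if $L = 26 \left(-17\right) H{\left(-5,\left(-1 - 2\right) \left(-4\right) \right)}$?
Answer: $37106$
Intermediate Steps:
$H{\left(J,b \right)} = b^{2}$ ($H{\left(J,b \right)} = b b = b^{2}$)
$L = -63648$ ($L = 26 \left(-17\right) \left(\left(-1 - 2\right) \left(-4\right)\right)^{2} = - 442 \left(\left(-1 - 2\right) \left(-4\right)\right)^{2} = - 442 \left(\left(-3\right) \left(-4\right)\right)^{2} = - 442 \cdot 12^{2} = \left(-442\right) 144 = -63648$)
$\left(-1599 + h\right) - L = \left(-1599 - 24943\right) - -63648 = -26542 + 63648 = 37106$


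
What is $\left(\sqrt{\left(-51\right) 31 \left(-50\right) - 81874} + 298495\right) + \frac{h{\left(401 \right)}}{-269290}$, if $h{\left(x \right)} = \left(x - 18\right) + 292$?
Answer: $\frac{16076343575}{53858} + 2 i \sqrt{706} \approx 2.985 \cdot 10^{5} + 53.141 i$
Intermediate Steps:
$h{\left(x \right)} = 274 + x$ ($h{\left(x \right)} = \left(x - 18\right) + 292 = \left(-18 + x\right) + 292 = 274 + x$)
$\left(\sqrt{\left(-51\right) 31 \left(-50\right) - 81874} + 298495\right) + \frac{h{\left(401 \right)}}{-269290} = \left(\sqrt{\left(-51\right) 31 \left(-50\right) - 81874} + 298495\right) + \frac{274 + 401}{-269290} = \left(\sqrt{\left(-1581\right) \left(-50\right) - 81874} + 298495\right) + 675 \left(- \frac{1}{269290}\right) = \left(\sqrt{79050 - 81874} + 298495\right) - \frac{135}{53858} = \left(\sqrt{-2824} + 298495\right) - \frac{135}{53858} = \left(2 i \sqrt{706} + 298495\right) - \frac{135}{53858} = \left(298495 + 2 i \sqrt{706}\right) - \frac{135}{53858} = \frac{16076343575}{53858} + 2 i \sqrt{706}$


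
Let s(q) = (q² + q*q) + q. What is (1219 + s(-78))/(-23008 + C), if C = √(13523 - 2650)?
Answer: -306213472/529357191 - 13309*√10873/529357191 ≈ -0.58108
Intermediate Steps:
s(q) = q + 2*q² (s(q) = (q² + q²) + q = 2*q² + q = q + 2*q²)
C = √10873 ≈ 104.27
(1219 + s(-78))/(-23008 + C) = (1219 - 78*(1 + 2*(-78)))/(-23008 + √10873) = (1219 - 78*(1 - 156))/(-23008 + √10873) = (1219 - 78*(-155))/(-23008 + √10873) = (1219 + 12090)/(-23008 + √10873) = 13309/(-23008 + √10873)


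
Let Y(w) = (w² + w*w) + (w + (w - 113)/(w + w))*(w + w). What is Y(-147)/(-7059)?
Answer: -86176/7059 ≈ -12.208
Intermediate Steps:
Y(w) = 2*w² + 2*w*(w + (-113 + w)/(2*w)) (Y(w) = (w² + w²) + (w + (-113 + w)/((2*w)))*(2*w) = 2*w² + (w + (-113 + w)*(1/(2*w)))*(2*w) = 2*w² + (w + (-113 + w)/(2*w))*(2*w) = 2*w² + 2*w*(w + (-113 + w)/(2*w)))
Y(-147)/(-7059) = (-113 - 147 + 4*(-147)²)/(-7059) = (-113 - 147 + 4*21609)*(-1/7059) = (-113 - 147 + 86436)*(-1/7059) = 86176*(-1/7059) = -86176/7059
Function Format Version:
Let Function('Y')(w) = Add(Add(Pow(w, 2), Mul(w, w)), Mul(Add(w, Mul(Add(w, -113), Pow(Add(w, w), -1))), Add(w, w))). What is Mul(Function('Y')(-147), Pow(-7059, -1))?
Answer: Rational(-86176, 7059) ≈ -12.208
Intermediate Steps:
Function('Y')(w) = Add(Mul(2, Pow(w, 2)), Mul(2, w, Add(w, Mul(Rational(1, 2), Pow(w, -1), Add(-113, w))))) (Function('Y')(w) = Add(Add(Pow(w, 2), Pow(w, 2)), Mul(Add(w, Mul(Add(-113, w), Pow(Mul(2, w), -1))), Mul(2, w))) = Add(Mul(2, Pow(w, 2)), Mul(Add(w, Mul(Add(-113, w), Mul(Rational(1, 2), Pow(w, -1)))), Mul(2, w))) = Add(Mul(2, Pow(w, 2)), Mul(Add(w, Mul(Rational(1, 2), Pow(w, -1), Add(-113, w))), Mul(2, w))) = Add(Mul(2, Pow(w, 2)), Mul(2, w, Add(w, Mul(Rational(1, 2), Pow(w, -1), Add(-113, w))))))
Mul(Function('Y')(-147), Pow(-7059, -1)) = Mul(Add(-113, -147, Mul(4, Pow(-147, 2))), Pow(-7059, -1)) = Mul(Add(-113, -147, Mul(4, 21609)), Rational(-1, 7059)) = Mul(Add(-113, -147, 86436), Rational(-1, 7059)) = Mul(86176, Rational(-1, 7059)) = Rational(-86176, 7059)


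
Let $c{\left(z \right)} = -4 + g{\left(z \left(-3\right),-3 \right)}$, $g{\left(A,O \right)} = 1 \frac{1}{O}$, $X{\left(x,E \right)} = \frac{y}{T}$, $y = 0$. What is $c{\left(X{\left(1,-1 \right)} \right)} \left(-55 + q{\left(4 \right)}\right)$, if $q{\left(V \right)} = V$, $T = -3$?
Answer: $221$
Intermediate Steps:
$X{\left(x,E \right)} = 0$ ($X{\left(x,E \right)} = \frac{0}{-3} = 0 \left(- \frac{1}{3}\right) = 0$)
$g{\left(A,O \right)} = \frac{1}{O}$
$c{\left(z \right)} = - \frac{13}{3}$ ($c{\left(z \right)} = -4 + \frac{1}{-3} = -4 - \frac{1}{3} = - \frac{13}{3}$)
$c{\left(X{\left(1,-1 \right)} \right)} \left(-55 + q{\left(4 \right)}\right) = - \frac{13 \left(-55 + 4\right)}{3} = \left(- \frac{13}{3}\right) \left(-51\right) = 221$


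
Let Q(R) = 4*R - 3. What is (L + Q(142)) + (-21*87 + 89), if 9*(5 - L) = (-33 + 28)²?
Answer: -10537/9 ≈ -1170.8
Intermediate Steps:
Q(R) = -3 + 4*R
L = 20/9 (L = 5 - (-33 + 28)²/9 = 5 - ⅑*(-5)² = 5 - ⅑*25 = 5 - 25/9 = 20/9 ≈ 2.2222)
(L + Q(142)) + (-21*87 + 89) = (20/9 + (-3 + 4*142)) + (-21*87 + 89) = (20/9 + (-3 + 568)) + (-1827 + 89) = (20/9 + 565) - 1738 = 5105/9 - 1738 = -10537/9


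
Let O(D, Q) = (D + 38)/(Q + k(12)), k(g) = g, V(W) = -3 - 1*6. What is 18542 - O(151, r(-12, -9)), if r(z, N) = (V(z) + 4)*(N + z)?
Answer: 241025/13 ≈ 18540.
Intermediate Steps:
V(W) = -9 (V(W) = -3 - 6 = -9)
r(z, N) = -5*N - 5*z (r(z, N) = (-9 + 4)*(N + z) = -5*(N + z) = -5*N - 5*z)
O(D, Q) = (38 + D)/(12 + Q) (O(D, Q) = (D + 38)/(Q + 12) = (38 + D)/(12 + Q))
18542 - O(151, r(-12, -9)) = 18542 - (38 + 151)/(12 + (-5*(-9) - 5*(-12))) = 18542 - 189/(12 + (45 + 60)) = 18542 - 189/(12 + 105) = 18542 - 189/117 = 18542 - 1*21/13 = 18542 - 21/13 = 241025/13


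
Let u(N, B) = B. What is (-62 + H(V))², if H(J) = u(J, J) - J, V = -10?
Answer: 3844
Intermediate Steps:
H(J) = 0 (H(J) = J - J = 0)
(-62 + H(V))² = (-62 + 0)² = (-62)² = 3844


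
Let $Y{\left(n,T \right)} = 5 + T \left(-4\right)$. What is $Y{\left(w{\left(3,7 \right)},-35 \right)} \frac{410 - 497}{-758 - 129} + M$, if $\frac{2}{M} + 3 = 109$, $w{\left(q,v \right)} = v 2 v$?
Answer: $\frac{669482}{47011} \approx 14.241$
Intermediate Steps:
$w{\left(q,v \right)} = 2 v^{2}$ ($w{\left(q,v \right)} = 2 v v = 2 v^{2}$)
$Y{\left(n,T \right)} = 5 - 4 T$
$M = \frac{1}{53}$ ($M = \frac{2}{-3 + 109} = \frac{2}{106} = 2 \cdot \frac{1}{106} = \frac{1}{53} \approx 0.018868$)
$Y{\left(w{\left(3,7 \right)},-35 \right)} \frac{410 - 497}{-758 - 129} + M = \left(5 - -140\right) \frac{410 - 497}{-758 - 129} + \frac{1}{53} = \left(5 + 140\right) \left(- \frac{87}{-887}\right) + \frac{1}{53} = 145 \left(\left(-87\right) \left(- \frac{1}{887}\right)\right) + \frac{1}{53} = 145 \cdot \frac{87}{887} + \frac{1}{53} = \frac{12615}{887} + \frac{1}{53} = \frac{669482}{47011}$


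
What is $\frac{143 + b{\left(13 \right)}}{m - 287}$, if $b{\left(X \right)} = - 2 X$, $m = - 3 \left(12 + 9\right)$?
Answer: $- \frac{117}{350} \approx -0.33429$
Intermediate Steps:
$m = -63$ ($m = \left(-3\right) 21 = -63$)
$\frac{143 + b{\left(13 \right)}}{m - 287} = \frac{143 - 26}{-63 - 287} = \frac{117}{-63 - 287} = \frac{117}{-350} = 117 \left(- \frac{1}{350}\right) = - \frac{117}{350}$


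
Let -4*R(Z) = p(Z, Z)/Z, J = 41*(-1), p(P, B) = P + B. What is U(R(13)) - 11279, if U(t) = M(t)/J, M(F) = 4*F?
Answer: -462437/41 ≈ -11279.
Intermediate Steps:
p(P, B) = B + P
J = -41
R(Z) = -½ (R(Z) = -(Z + Z)/(4*Z) = -2*Z/(4*Z) = -¼*2 = -½)
U(t) = -4*t/41 (U(t) = (4*t)/(-41) = (4*t)*(-1/41) = -4*t/41)
U(R(13)) - 11279 = -4/41*(-½) - 11279 = 2/41 - 11279 = -462437/41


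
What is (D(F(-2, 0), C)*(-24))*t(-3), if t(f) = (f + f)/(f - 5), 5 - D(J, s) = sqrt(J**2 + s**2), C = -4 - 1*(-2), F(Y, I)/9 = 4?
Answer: -90 + 180*sqrt(13) ≈ 559.00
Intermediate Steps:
F(Y, I) = 36 (F(Y, I) = 9*4 = 36)
C = -2 (C = -4 + 2 = -2)
D(J, s) = 5 - sqrt(J**2 + s**2)
t(f) = 2*f/(-5 + f) (t(f) = (2*f)/(-5 + f) = 2*f/(-5 + f))
(D(F(-2, 0), C)*(-24))*t(-3) = ((5 - sqrt(36**2 + (-2)**2))*(-24))*(2*(-3)/(-5 - 3)) = ((5 - sqrt(1296 + 4))*(-24))*(2*(-3)/(-8)) = ((5 - sqrt(1300))*(-24))*(2*(-3)*(-1/8)) = ((5 - 10*sqrt(13))*(-24))*(3/4) = (-120 + 240*sqrt(13))*(3/4) = -90 + 180*sqrt(13)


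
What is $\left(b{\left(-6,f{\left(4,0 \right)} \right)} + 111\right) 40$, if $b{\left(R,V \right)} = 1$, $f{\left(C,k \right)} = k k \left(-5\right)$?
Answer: $4480$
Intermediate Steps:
$f{\left(C,k \right)} = - 5 k^{2}$ ($f{\left(C,k \right)} = k^{2} \left(-5\right) = - 5 k^{2}$)
$\left(b{\left(-6,f{\left(4,0 \right)} \right)} + 111\right) 40 = \left(1 + 111\right) 40 = 112 \cdot 40 = 4480$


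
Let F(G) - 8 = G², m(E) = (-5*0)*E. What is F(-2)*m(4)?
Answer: 0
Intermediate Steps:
m(E) = 0 (m(E) = 0*E = 0)
F(G) = 8 + G²
F(-2)*m(4) = (8 + (-2)²)*0 = (8 + 4)*0 = 12*0 = 0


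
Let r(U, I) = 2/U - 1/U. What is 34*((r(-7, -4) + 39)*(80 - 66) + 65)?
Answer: 20706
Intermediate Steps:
r(U, I) = 1/U
34*((r(-7, -4) + 39)*(80 - 66) + 65) = 34*((1/(-7) + 39)*(80 - 66) + 65) = 34*((-1/7 + 39)*14 + 65) = 34*((272/7)*14 + 65) = 34*(544 + 65) = 34*609 = 20706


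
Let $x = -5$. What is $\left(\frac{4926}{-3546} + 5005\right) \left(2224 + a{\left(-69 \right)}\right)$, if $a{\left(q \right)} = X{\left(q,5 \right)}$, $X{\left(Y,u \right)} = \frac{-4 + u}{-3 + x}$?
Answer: $\frac{26305185497}{2364} \approx 1.1127 \cdot 10^{7}$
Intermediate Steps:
$X{\left(Y,u \right)} = \frac{1}{2} - \frac{u}{8}$ ($X{\left(Y,u \right)} = \frac{-4 + u}{-3 - 5} = \frac{-4 + u}{-8} = \left(-4 + u\right) \left(- \frac{1}{8}\right) = \frac{1}{2} - \frac{u}{8}$)
$a{\left(q \right)} = - \frac{1}{8}$ ($a{\left(q \right)} = \frac{1}{2} - \frac{5}{8} = - \frac{1}{8}$)
$\left(\frac{4926}{-3546} + 5005\right) \left(2224 + a{\left(-69 \right)}\right) = \left(\frac{4926}{-3546} + 5005\right) \left(2224 - \frac{1}{8}\right) = \left(4926 \left(- \frac{1}{3546}\right) + 5005\right) \frac{17791}{8} = \left(- \frac{821}{591} + 5005\right) \frac{17791}{8} = \frac{2957134}{591} \cdot \frac{17791}{8} = \frac{26305185497}{2364}$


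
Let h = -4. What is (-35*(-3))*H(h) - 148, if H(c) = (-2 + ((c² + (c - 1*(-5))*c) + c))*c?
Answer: -2668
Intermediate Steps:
H(c) = c*(-2 + c + c² + c*(5 + c)) (H(c) = (-2 + ((c² + (c + 5)*c) + c))*c = (-2 + ((c² + (5 + c)*c) + c))*c = (-2 + ((c² + c*(5 + c)) + c))*c = (-2 + (c + c² + c*(5 + c)))*c = (-2 + c + c² + c*(5 + c))*c = c*(-2 + c + c² + c*(5 + c)))
(-35*(-3))*H(h) - 148 = (-35*(-3))*(2*(-4)*(-1 + (-4)² + 3*(-4))) - 148 = 105*(2*(-4)*(-1 + 16 - 12)) - 148 = 105*(2*(-4)*3) - 148 = 105*(-24) - 148 = -2520 - 148 = -2668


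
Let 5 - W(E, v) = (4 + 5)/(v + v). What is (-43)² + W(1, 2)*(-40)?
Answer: 1739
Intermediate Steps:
W(E, v) = 5 - 9/(2*v) (W(E, v) = 5 - (4 + 5)/(v + v) = 5 - 9/(2*v))
(-43)² + W(1, 2)*(-40) = (-43)² + (5 - 9/2/2)*(-40) = 1849 + (5 - 9/2*½)*(-40) = 1849 + (5 - 9/4)*(-40) = 1849 + (11/4)*(-40) = 1849 - 110 = 1739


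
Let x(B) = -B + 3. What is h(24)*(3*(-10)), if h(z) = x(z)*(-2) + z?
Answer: -1980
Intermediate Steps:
x(B) = 3 - B
h(z) = -6 + 3*z (h(z) = (3 - z)*(-2) + z = (-6 + 2*z) + z = -6 + 3*z)
h(24)*(3*(-10)) = (-6 + 3*24)*(3*(-10)) = (-6 + 72)*(-30) = 66*(-30) = -1980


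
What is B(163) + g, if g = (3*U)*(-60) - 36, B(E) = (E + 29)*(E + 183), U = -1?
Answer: 66576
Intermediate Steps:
B(E) = (29 + E)*(183 + E)
g = 144 (g = (3*(-1))*(-60) - 36 = -3*(-60) - 36 = 180 - 36 = 144)
B(163) + g = (5307 + 163² + 212*163) + 144 = (5307 + 26569 + 34556) + 144 = 66432 + 144 = 66576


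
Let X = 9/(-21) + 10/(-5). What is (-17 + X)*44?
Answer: -5984/7 ≈ -854.86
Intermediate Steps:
X = -17/7 (X = 9*(-1/21) + 10*(-⅕) = -3/7 - 2 = -17/7 ≈ -2.4286)
(-17 + X)*44 = (-17 - 17/7)*44 = -136/7*44 = -5984/7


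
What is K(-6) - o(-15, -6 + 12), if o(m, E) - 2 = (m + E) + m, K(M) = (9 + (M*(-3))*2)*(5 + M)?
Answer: -23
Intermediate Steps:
K(M) = (5 + M)*(9 - 6*M) (K(M) = (9 - 3*M*2)*(5 + M) = (9 - 6*M)*(5 + M) = (5 + M)*(9 - 6*M))
o(m, E) = 2 + E + 2*m (o(m, E) = 2 + ((m + E) + m) = 2 + ((E + m) + m) = 2 + (E + 2*m) = 2 + E + 2*m)
K(-6) - o(-15, -6 + 12) = (45 - 21*(-6) - 6*(-6)²) - (2 + (-6 + 12) + 2*(-15)) = (45 + 126 - 6*36) - (2 + 6 - 30) = (45 + 126 - 216) - 1*(-22) = -45 + 22 = -23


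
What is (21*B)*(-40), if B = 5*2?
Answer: -8400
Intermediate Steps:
B = 10
(21*B)*(-40) = (21*10)*(-40) = 210*(-40) = -8400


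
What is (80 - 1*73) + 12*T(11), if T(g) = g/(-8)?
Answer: -19/2 ≈ -9.5000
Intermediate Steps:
T(g) = -g/8 (T(g) = g*(-⅛) = -g/8)
(80 - 1*73) + 12*T(11) = (80 - 1*73) + 12*(-⅛*11) = (80 - 73) + 12*(-11/8) = 7 - 33/2 = -19/2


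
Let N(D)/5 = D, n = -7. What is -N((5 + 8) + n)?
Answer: -30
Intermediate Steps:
N(D) = 5*D
-N((5 + 8) + n) = -5*((5 + 8) - 7) = -5*(13 - 7) = -5*6 = -1*30 = -30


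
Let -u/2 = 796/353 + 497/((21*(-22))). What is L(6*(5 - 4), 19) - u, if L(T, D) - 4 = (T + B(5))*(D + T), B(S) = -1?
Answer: 1530194/11649 ≈ 131.36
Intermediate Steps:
L(T, D) = 4 + (-1 + T)*(D + T) (L(T, D) = 4 + (T - 1)*(D + T) = 4 + (-1 + T)*(D + T))
u = -27473/11649 (u = -2*(796/353 + 497/((21*(-22)))) = -2*(796*(1/353) + 497/(-462)) = -2*(796/353 + 497*(-1/462)) = -2*(796/353 - 71/66) = -2*27473/23298 = -27473/11649 ≈ -2.3584)
L(6*(5 - 4), 19) - u = (4 + (6*(5 - 4))² - 1*19 - 6*(5 - 4) + 19*(6*(5 - 4))) - 1*(-27473/11649) = (4 + (6*1)² - 19 - 6 + 19*(6*1)) + 27473/11649 = (4 + 6² - 19 - 1*6 + 19*6) + 27473/11649 = (4 + 36 - 19 - 6 + 114) + 27473/11649 = 129 + 27473/11649 = 1530194/11649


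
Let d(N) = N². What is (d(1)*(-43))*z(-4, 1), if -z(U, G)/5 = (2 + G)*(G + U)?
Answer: -1935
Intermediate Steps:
z(U, G) = -5*(2 + G)*(G + U)
(d(1)*(-43))*z(-4, 1) = (1²*(-43))*(-10*1 - 10*(-4) - 5*1² - 5*1*(-4)) = (1*(-43))*(-10 + 40 - 5*1 + 20) = -43*(-10 + 40 - 5 + 20) = -43*45 = -1935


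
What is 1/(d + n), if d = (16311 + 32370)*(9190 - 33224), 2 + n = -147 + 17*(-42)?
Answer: -1/1170000017 ≈ -8.5470e-10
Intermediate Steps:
n = -863 (n = -2 + (-147 + 17*(-42)) = -2 + (-147 - 714) = -2 - 861 = -863)
d = -1169999154 (d = 48681*(-24034) = -1169999154)
1/(d + n) = 1/(-1169999154 - 863) = 1/(-1170000017) = -1/1170000017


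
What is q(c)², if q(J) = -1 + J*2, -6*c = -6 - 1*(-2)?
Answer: ⅑ ≈ 0.11111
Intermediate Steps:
c = ⅔ (c = -(-6 - 1*(-2))/6 = -(-6 + 2)/6 = -⅙*(-4) = ⅔ ≈ 0.66667)
q(J) = -1 + 2*J
q(c)² = (-1 + 2*(⅔))² = (-1 + 4/3)² = (⅓)² = ⅑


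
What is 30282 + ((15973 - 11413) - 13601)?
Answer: 21241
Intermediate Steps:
30282 + ((15973 - 11413) - 13601) = 30282 + (4560 - 13601) = 30282 - 9041 = 21241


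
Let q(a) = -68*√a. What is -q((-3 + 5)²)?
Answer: 136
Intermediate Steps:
-q((-3 + 5)²) = -(-68)*√((-3 + 5)²) = -(-68)*√(2²) = -(-68)*√4 = -(-68)*2 = -1*(-136) = 136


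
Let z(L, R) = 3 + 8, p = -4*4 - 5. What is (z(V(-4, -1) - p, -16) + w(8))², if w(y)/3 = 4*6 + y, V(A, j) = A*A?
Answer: 11449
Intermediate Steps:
p = -21 (p = -16 - 5 = -21)
V(A, j) = A²
z(L, R) = 11
w(y) = 72 + 3*y (w(y) = 3*(4*6 + y) = 3*(24 + y) = 72 + 3*y)
(z(V(-4, -1) - p, -16) + w(8))² = (11 + (72 + 3*8))² = (11 + (72 + 24))² = (11 + 96)² = 107² = 11449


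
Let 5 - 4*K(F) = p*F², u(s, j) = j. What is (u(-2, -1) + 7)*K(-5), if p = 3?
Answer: -105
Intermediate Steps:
K(F) = 5/4 - 3*F²/4
(u(-2, -1) + 7)*K(-5) = (-1 + 7)*(5/4 - ¾*(-5)²) = 6*(5/4 - ¾*25) = 6*(5/4 - 75/4) = 6*(-35/2) = -105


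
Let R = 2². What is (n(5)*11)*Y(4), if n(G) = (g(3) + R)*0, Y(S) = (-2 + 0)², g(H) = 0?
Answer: 0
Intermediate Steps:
R = 4
Y(S) = 4 (Y(S) = (-2)² = 4)
n(G) = 0 (n(G) = (0 + 4)*0 = 4*0 = 0)
(n(5)*11)*Y(4) = (0*11)*4 = 0*4 = 0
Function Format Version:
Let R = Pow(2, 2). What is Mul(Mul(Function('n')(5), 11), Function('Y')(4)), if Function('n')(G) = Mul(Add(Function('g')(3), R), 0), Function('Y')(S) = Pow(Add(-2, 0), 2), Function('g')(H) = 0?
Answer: 0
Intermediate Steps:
R = 4
Function('Y')(S) = 4 (Function('Y')(S) = Pow(-2, 2) = 4)
Function('n')(G) = 0 (Function('n')(G) = Mul(Add(0, 4), 0) = Mul(4, 0) = 0)
Mul(Mul(Function('n')(5), 11), Function('Y')(4)) = Mul(Mul(0, 11), 4) = Mul(0, 4) = 0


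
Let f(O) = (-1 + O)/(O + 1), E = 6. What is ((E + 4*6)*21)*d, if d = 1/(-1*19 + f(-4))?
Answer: -945/26 ≈ -36.346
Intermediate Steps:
f(O) = (-1 + O)/(1 + O)
d = -3/52 (d = 1/(-1*19 + (-1 - 4)/(1 - 4)) = 1/(-19 - 5/(-3)) = 1/(-19 - ⅓*(-5)) = 1/(-19 + 5/3) = 1/(-52/3) = -3/52 ≈ -0.057692)
((E + 4*6)*21)*d = ((6 + 4*6)*21)*(-3/52) = ((6 + 24)*21)*(-3/52) = (30*21)*(-3/52) = 630*(-3/52) = -945/26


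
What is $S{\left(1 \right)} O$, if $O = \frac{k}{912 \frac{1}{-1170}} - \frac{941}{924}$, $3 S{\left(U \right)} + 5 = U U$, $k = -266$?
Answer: $- \frac{314374}{693} \approx -453.64$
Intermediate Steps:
$S{\left(U \right)} = - \frac{5}{3} + \frac{U^{2}}{3}$ ($S{\left(U \right)} = - \frac{5}{3} + \frac{U U}{3} = - \frac{5}{3} + \frac{U^{2}}{3}$)
$O = \frac{157187}{462}$ ($O = - \frac{266}{912 \frac{1}{-1170}} - \frac{941}{924} = - \frac{266}{912 \left(- \frac{1}{1170}\right)} - \frac{941}{924} = - \frac{266}{- \frac{152}{195}} - \frac{941}{924} = \left(-266\right) \left(- \frac{195}{152}\right) - \frac{941}{924} = \frac{1365}{4} - \frac{941}{924} = \frac{157187}{462} \approx 340.23$)
$S{\left(1 \right)} O = \left(- \frac{5}{3} + \frac{1^{2}}{3}\right) \frac{157187}{462} = \left(- \frac{5}{3} + \frac{1}{3} \cdot 1\right) \frac{157187}{462} = \left(- \frac{5}{3} + \frac{1}{3}\right) \frac{157187}{462} = \left(- \frac{4}{3}\right) \frac{157187}{462} = - \frac{314374}{693}$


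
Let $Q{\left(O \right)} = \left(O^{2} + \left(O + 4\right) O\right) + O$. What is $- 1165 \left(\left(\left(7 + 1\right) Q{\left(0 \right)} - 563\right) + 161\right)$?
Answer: $468330$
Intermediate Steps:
$Q{\left(O \right)} = O + O^{2} + O \left(4 + O\right)$ ($Q{\left(O \right)} = \left(O^{2} + \left(4 + O\right) O\right) + O = \left(O^{2} + O \left(4 + O\right)\right) + O = O + O^{2} + O \left(4 + O\right)$)
$- 1165 \left(\left(\left(7 + 1\right) Q{\left(0 \right)} - 563\right) + 161\right) = - 1165 \left(\left(\left(7 + 1\right) 0 \left(5 + 2 \cdot 0\right) - 563\right) + 161\right) = - 1165 \left(\left(8 \cdot 0 \left(5 + 0\right) - 563\right) + 161\right) = - 1165 \left(\left(8 \cdot 0 \cdot 5 - 563\right) + 161\right) = - 1165 \left(\left(8 \cdot 0 - 563\right) + 161\right) = - 1165 \left(\left(0 - 563\right) + 161\right) = - 1165 \left(-563 + 161\right) = \left(-1165\right) \left(-402\right) = 468330$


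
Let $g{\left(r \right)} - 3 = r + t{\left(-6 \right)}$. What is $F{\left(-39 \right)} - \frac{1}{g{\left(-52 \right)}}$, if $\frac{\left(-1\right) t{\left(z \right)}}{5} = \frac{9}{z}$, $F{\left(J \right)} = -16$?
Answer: $- \frac{1326}{83} \approx -15.976$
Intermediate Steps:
$t{\left(z \right)} = - \frac{45}{z}$ ($t{\left(z \right)} = - 5 \frac{9}{z} = - \frac{45}{z}$)
$g{\left(r \right)} = \frac{21}{2} + r$ ($g{\left(r \right)} = 3 + \left(r - \frac{45}{-6}\right) = 3 + \left(r - - \frac{15}{2}\right) = 3 + \left(r + \frac{15}{2}\right) = 3 + \left(\frac{15}{2} + r\right) = \frac{21}{2} + r$)
$F{\left(-39 \right)} - \frac{1}{g{\left(-52 \right)}} = -16 - \frac{1}{\frac{21}{2} - 52} = -16 - \frac{1}{- \frac{83}{2}} = -16 - - \frac{2}{83} = -16 + \frac{2}{83} = - \frac{1326}{83}$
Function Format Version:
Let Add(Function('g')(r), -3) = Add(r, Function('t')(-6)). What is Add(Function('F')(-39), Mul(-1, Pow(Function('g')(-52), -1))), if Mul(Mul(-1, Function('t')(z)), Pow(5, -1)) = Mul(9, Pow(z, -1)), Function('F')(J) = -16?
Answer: Rational(-1326, 83) ≈ -15.976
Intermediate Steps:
Function('t')(z) = Mul(-45, Pow(z, -1)) (Function('t')(z) = Mul(-5, Mul(9, Pow(z, -1))) = Mul(-45, Pow(z, -1)))
Function('g')(r) = Add(Rational(21, 2), r) (Function('g')(r) = Add(3, Add(r, Mul(-45, Pow(-6, -1)))) = Add(3, Add(r, Mul(-45, Rational(-1, 6)))) = Add(3, Add(r, Rational(15, 2))) = Add(3, Add(Rational(15, 2), r)) = Add(Rational(21, 2), r))
Add(Function('F')(-39), Mul(-1, Pow(Function('g')(-52), -1))) = Add(-16, Mul(-1, Pow(Add(Rational(21, 2), -52), -1))) = Add(-16, Mul(-1, Pow(Rational(-83, 2), -1))) = Add(-16, Mul(-1, Rational(-2, 83))) = Add(-16, Rational(2, 83)) = Rational(-1326, 83)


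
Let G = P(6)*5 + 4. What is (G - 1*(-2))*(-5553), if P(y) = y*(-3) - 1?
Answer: 494217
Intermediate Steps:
P(y) = -1 - 3*y (P(y) = -3*y - 1 = -1 - 3*y)
G = -91 (G = (-1 - 3*6)*5 + 4 = (-1 - 18)*5 + 4 = -19*5 + 4 = -95 + 4 = -91)
(G - 1*(-2))*(-5553) = (-91 - 1*(-2))*(-5553) = (-91 + 2)*(-5553) = -89*(-5553) = 494217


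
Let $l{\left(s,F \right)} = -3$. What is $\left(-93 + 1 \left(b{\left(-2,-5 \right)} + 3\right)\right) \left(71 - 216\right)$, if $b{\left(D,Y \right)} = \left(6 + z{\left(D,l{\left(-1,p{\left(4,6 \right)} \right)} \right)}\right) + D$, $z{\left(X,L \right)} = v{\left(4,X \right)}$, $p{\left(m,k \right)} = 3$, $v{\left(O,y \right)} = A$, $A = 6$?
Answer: $11600$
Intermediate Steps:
$v{\left(O,y \right)} = 6$
$z{\left(X,L \right)} = 6$
$b{\left(D,Y \right)} = 12 + D$ ($b{\left(D,Y \right)} = \left(6 + 6\right) + D = 12 + D$)
$\left(-93 + 1 \left(b{\left(-2,-5 \right)} + 3\right)\right) \left(71 - 216\right) = \left(-93 + 1 \left(\left(12 - 2\right) + 3\right)\right) \left(71 - 216\right) = \left(-93 + 1 \left(10 + 3\right)\right) \left(-145\right) = \left(-93 + 1 \cdot 13\right) \left(-145\right) = \left(-93 + 13\right) \left(-145\right) = \left(-80\right) \left(-145\right) = 11600$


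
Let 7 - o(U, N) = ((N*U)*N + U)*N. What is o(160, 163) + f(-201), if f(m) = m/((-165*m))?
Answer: -114336022846/165 ≈ -6.9295e+8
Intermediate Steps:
f(m) = -1/165 (f(m) = m*(-1/(165*m)) = -1/165)
o(U, N) = 7 - N*(U + U*N²) (o(U, N) = 7 - ((N*U)*N + U)*N = 7 - (U*N² + U)*N = 7 - (U + U*N²)*N = 7 - N*(U + U*N²))
o(160, 163) + f(-201) = (7 - 1*163*160 - 1*160*163³) - 1/165 = (7 - 26080 - 1*160*4330747) - 1/165 = (7 - 26080 - 692919520) - 1/165 = -692945593 - 1/165 = -114336022846/165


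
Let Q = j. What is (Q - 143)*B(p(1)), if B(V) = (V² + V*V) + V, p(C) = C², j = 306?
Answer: 489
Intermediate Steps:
Q = 306
B(V) = V + 2*V² (B(V) = (V² + V²) + V = 2*V² + V = V + 2*V²)
(Q - 143)*B(p(1)) = (306 - 143)*(1²*(1 + 2*1²)) = 163*(1*(1 + 2*1)) = 163*(1*(1 + 2)) = 163*(1*3) = 163*3 = 489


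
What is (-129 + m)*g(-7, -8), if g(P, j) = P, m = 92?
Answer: 259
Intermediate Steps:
(-129 + m)*g(-7, -8) = (-129 + 92)*(-7) = -37*(-7) = 259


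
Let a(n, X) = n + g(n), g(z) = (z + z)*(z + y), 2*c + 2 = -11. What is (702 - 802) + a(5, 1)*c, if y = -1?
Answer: -785/2 ≈ -392.50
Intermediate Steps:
c = -13/2 (c = -1 + (½)*(-11) = -1 - 11/2 = -13/2 ≈ -6.5000)
g(z) = 2*z*(-1 + z) (g(z) = (z + z)*(z - 1) = (2*z)*(-1 + z) = 2*z*(-1 + z))
a(n, X) = n + 2*n*(-1 + n)
(702 - 802) + a(5, 1)*c = (702 - 802) + (5*(-1 + 2*5))*(-13/2) = -100 + (5*(-1 + 10))*(-13/2) = -100 + (5*9)*(-13/2) = -100 + 45*(-13/2) = -100 - 585/2 = -785/2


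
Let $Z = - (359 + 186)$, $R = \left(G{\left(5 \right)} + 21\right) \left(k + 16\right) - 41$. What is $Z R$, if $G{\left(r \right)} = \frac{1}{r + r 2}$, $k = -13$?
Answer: $-12099$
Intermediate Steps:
$G{\left(r \right)} = \frac{1}{3 r}$ ($G{\left(r \right)} = \frac{1}{r + 2 r} = \frac{1}{3 r}$)
$R = \frac{111}{5}$ ($R = \left(\frac{1}{3 \cdot 5} + 21\right) \left(-13 + 16\right) - 41 = \left(\frac{1}{3} \cdot \frac{1}{5} + 21\right) 3 - 41 = \left(\frac{1}{15} + 21\right) 3 - 41 = \frac{316}{15} \cdot 3 - 41 = \frac{316}{5} - 41 = \frac{111}{5} \approx 22.2$)
$Z = -545$ ($Z = \left(-1\right) 545 = -545$)
$Z R = \left(-545\right) \frac{111}{5} = -12099$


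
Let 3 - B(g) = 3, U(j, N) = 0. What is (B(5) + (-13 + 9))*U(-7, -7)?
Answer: 0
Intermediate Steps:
B(g) = 0 (B(g) = 3 - 1*3 = 3 - 3 = 0)
(B(5) + (-13 + 9))*U(-7, -7) = (0 + (-13 + 9))*0 = (0 - 4)*0 = -4*0 = 0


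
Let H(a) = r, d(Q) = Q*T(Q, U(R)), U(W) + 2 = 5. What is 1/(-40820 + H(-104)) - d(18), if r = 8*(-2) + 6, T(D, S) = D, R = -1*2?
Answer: -13228921/40830 ≈ -324.00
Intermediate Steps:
R = -2
U(W) = 3 (U(W) = -2 + 5 = 3)
d(Q) = Q² (d(Q) = Q*Q = Q²)
r = -10 (r = -16 + 6 = -10)
H(a) = -10
1/(-40820 + H(-104)) - d(18) = 1/(-40820 - 10) - 1*18² = 1/(-40830) - 1*324 = -1/40830 - 324 = -13228921/40830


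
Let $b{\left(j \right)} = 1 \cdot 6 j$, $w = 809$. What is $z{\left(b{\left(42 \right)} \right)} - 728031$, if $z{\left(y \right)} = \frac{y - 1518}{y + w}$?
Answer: $- \frac{772442157}{1061} \approx -7.2803 \cdot 10^{5}$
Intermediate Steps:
$b{\left(j \right)} = 6 j$
$z{\left(y \right)} = \frac{-1518 + y}{809 + y}$ ($z{\left(y \right)} = \frac{y - 1518}{y + 809} = \frac{-1518 + y}{809 + y}$)
$z{\left(b{\left(42 \right)} \right)} - 728031 = \frac{-1518 + 6 \cdot 42}{809 + 6 \cdot 42} - 728031 = \frac{-1518 + 252}{809 + 252} - 728031 = \frac{1}{1061} \left(-1266\right) - 728031 = - \frac{1266}{1061} - 728031 = - \frac{772442157}{1061}$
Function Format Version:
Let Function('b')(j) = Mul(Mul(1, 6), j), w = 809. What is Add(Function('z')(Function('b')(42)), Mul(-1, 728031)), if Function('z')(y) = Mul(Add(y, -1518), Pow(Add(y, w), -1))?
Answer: Rational(-772442157, 1061) ≈ -7.2803e+5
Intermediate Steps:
Function('b')(j) = Mul(6, j)
Function('z')(y) = Mul(Pow(Add(809, y), -1), Add(-1518, y)) (Function('z')(y) = Mul(Add(y, -1518), Pow(Add(y, 809), -1)) = Mul(Add(-1518, y), Pow(Add(809, y), -1)) = Mul(Pow(Add(809, y), -1), Add(-1518, y)))
Add(Function('z')(Function('b')(42)), Mul(-1, 728031)) = Add(Mul(Pow(Add(809, Mul(6, 42)), -1), Add(-1518, Mul(6, 42))), Mul(-1, 728031)) = Add(Mul(Pow(Add(809, 252), -1), Add(-1518, 252)), -728031) = Add(Mul(Pow(1061, -1), -1266), -728031) = Add(Mul(Rational(1, 1061), -1266), -728031) = Add(Rational(-1266, 1061), -728031) = Rational(-772442157, 1061)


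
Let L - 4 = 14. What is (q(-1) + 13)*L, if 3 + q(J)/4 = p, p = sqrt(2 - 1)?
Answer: 90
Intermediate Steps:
p = 1 (p = sqrt(1) = 1)
L = 18 (L = 4 + 14 = 18)
q(J) = -8 (q(J) = -12 + 4*1 = -12 + 4 = -8)
(q(-1) + 13)*L = (-8 + 13)*18 = 5*18 = 90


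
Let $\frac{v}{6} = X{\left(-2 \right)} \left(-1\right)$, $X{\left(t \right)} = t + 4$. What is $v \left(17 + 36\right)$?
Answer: $-636$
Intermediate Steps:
$X{\left(t \right)} = 4 + t$
$v = -12$ ($v = 6 \left(4 - 2\right) \left(-1\right) = 6 \cdot 2 \left(-1\right) = 6 \left(-2\right) = -12$)
$v \left(17 + 36\right) = - 12 \left(17 + 36\right) = \left(-12\right) 53 = -636$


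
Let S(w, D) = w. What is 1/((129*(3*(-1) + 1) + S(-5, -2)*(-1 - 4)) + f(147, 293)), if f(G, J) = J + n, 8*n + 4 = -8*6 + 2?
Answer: 4/215 ≈ 0.018605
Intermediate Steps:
n = -25/4 (n = -½ + (-8*6 + 2)/8 = -½ + (-48 + 2)/8 = -½ + (⅛)*(-46) = -½ - 23/4 = -25/4 ≈ -6.2500)
f(G, J) = -25/4 + J (f(G, J) = J - 25/4 = -25/4 + J)
1/((129*(3*(-1) + 1) + S(-5, -2)*(-1 - 4)) + f(147, 293)) = 1/((129*(3*(-1) + 1) - 5*(-1 - 4)) + (-25/4 + 293)) = 1/((129*(-3 + 1) - 5*(-5)) + 1147/4) = 1/((129*(-2) + 25) + 1147/4) = 1/((-258 + 25) + 1147/4) = 1/(-233 + 1147/4) = 1/(215/4) = 4/215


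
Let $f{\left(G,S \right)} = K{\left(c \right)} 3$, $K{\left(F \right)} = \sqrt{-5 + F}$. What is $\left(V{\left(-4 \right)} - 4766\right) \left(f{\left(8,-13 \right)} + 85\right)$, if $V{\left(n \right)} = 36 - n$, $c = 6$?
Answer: $-415888$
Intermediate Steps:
$f{\left(G,S \right)} = 3$ ($f{\left(G,S \right)} = \sqrt{-5 + 6} \cdot 3 = \sqrt{1} \cdot 3 = 1 \cdot 3 = 3$)
$\left(V{\left(-4 \right)} - 4766\right) \left(f{\left(8,-13 \right)} + 85\right) = \left(\left(36 - -4\right) - 4766\right) \left(3 + 85\right) = \left(\left(36 + 4\right) - 4766\right) 88 = \left(40 - 4766\right) 88 = \left(-4726\right) 88 = -415888$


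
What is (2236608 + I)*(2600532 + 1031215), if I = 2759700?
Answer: 18145326590076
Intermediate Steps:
(2236608 + I)*(2600532 + 1031215) = (2236608 + 2759700)*(2600532 + 1031215) = 4996308*3631747 = 18145326590076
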